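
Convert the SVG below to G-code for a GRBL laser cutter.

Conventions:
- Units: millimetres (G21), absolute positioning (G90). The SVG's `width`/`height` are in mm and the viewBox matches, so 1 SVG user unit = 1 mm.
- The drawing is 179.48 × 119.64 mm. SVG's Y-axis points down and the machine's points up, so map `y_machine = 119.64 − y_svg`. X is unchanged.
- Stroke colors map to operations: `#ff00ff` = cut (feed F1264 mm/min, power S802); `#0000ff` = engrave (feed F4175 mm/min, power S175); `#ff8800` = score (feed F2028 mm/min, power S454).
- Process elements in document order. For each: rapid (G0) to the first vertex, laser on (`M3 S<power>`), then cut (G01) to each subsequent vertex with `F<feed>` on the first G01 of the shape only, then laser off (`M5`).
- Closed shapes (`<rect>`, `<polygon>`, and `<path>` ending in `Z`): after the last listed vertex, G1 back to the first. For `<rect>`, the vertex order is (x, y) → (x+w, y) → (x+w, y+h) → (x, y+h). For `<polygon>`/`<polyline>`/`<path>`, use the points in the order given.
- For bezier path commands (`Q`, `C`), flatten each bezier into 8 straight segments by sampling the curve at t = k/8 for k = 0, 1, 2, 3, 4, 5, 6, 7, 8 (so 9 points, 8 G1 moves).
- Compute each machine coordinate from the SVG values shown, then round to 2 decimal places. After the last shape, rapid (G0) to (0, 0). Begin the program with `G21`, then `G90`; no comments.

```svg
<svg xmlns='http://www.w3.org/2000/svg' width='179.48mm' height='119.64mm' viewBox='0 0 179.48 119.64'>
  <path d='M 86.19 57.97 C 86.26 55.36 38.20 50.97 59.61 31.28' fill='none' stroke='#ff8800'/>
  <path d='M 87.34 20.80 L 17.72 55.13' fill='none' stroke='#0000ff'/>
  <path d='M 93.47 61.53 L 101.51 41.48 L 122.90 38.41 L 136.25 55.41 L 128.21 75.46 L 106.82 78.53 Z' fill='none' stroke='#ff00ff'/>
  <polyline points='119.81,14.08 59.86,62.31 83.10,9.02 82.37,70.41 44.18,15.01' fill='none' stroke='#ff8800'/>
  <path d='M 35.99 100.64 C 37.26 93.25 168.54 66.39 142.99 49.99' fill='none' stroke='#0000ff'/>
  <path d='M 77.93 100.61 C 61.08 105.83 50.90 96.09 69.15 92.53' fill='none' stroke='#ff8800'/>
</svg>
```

G21
G90
G0 X86.19 Y61.67
M3 S454
G01 X84.19 Y62.76 F2028
G01 X79.06 Y64.17
G01 X72.17 Y66.07
G01 X64.90 Y68.61
G01 X58.63 Y71.95
G01 X54.74 Y76.25
G01 X54.61 Y81.67
G01 X59.61 Y88.36
M5
G0 X87.34 Y98.84
M3 S175
G01 X17.72 Y64.51 F4175
M5
G0 X93.47 Y58.11
M3 S802
G01 X101.51 Y78.16 F1264
G01 X122.90 Y81.23
G01 X136.25 Y64.23
G01 X128.21 Y44.18
G01 X106.82 Y41.11
G01 X93.47 Y58.11
M5
G0 X119.81 Y105.56
M3 S454
G01 X59.86 Y57.33 F2028
G01 X83.10 Y110.62
G01 X82.37 Y49.23
G01 X44.18 Y104.63
M5
G0 X35.99 Y19.00
M3 S175
G01 X42.00 Y22.63 F4175
G01 X56.84 Y27.73
G01 X77.14 Y33.95
G01 X99.55 Y40.95
G01 X120.70 Y48.37
G01 X137.23 Y55.86
G01 X145.78 Y63.07
G01 X142.99 Y69.65
M5
G0 X77.93 Y19.03
M3 S454
G01 X71.97 Y17.73 F2028
G01 X66.88 Y17.59
G01 X62.94 Y18.35
G01 X60.38 Y19.78
G01 X59.47 Y21.61
G01 X60.45 Y23.61
G01 X63.60 Y25.53
G01 X69.15 Y27.11
M5
G0 X0.00 Y0.00

viewBox `0 0 179.48 119.64` with mm width/height → 1 unit = 1 mm. Flip: y_m = 119.64 − y_svg.

**Shape 1** — `<path>` cubic bezier, stroke `#ff8800` → score (S454, F2028). Control points (SVG): P0=(86.19,57.97), P1=(86.26,55.36), P2=(38.20,50.97), P3=(59.61,31.28); sampled at t=k/8. Machine vertices: (86.19,61.67) → (84.19,62.76) → (79.06,64.17) → (72.17,66.07) → (64.90,68.61) → (58.63,71.95) → (54.74,76.25) → (54.61,81.67) → (59.61,88.36). Open path.

**Shape 2** — `<path>` line segment, stroke `#0000ff` → engrave (S175, F4175). Machine vertices: (87.34,98.84) → (17.72,64.51). Open path.

**Shape 3** — `<path>` regular polygon, stroke `#ff00ff` → cut (S802, F1264). Machine vertices: (93.47,58.11) → (101.51,78.16) → (122.90,81.23) → (136.25,64.23) → (128.21,44.18) → (106.82,41.11) → (93.47,58.11). Closed: final G1 returns to the first vertex.

**Shape 4** — `<polyline>` open polyline, stroke `#ff8800` → score (S454, F2028). Machine vertices: (119.81,105.56) → (59.86,57.33) → (83.10,110.62) → (82.37,49.23) → (44.18,104.63). Open path.

**Shape 5** — `<path>` cubic bezier, stroke `#0000ff` → engrave (S175, F4175). Control points (SVG): P0=(35.99,100.64), P1=(37.26,93.25), P2=(168.54,66.39), P3=(142.99,49.99); sampled at t=k/8. Machine vertices: (35.99,19.00) → (42.00,22.63) → (56.84,27.73) → (77.14,33.95) → (99.55,40.95) → (120.70,48.37) → (137.23,55.86) → (145.78,63.07) → (142.99,69.65). Open path.

**Shape 6** — `<path>` cubic bezier, stroke `#ff8800` → score (S454, F2028). Control points (SVG): P0=(77.93,100.61), P1=(61.08,105.83), P2=(50.90,96.09), P3=(69.15,92.53); sampled at t=k/8. Machine vertices: (77.93,19.03) → (71.97,17.73) → (66.88,17.59) → (62.94,18.35) → (60.38,19.78) → (59.47,21.61) → (60.45,23.61) → (63.60,25.53) → (69.15,27.11). Open path.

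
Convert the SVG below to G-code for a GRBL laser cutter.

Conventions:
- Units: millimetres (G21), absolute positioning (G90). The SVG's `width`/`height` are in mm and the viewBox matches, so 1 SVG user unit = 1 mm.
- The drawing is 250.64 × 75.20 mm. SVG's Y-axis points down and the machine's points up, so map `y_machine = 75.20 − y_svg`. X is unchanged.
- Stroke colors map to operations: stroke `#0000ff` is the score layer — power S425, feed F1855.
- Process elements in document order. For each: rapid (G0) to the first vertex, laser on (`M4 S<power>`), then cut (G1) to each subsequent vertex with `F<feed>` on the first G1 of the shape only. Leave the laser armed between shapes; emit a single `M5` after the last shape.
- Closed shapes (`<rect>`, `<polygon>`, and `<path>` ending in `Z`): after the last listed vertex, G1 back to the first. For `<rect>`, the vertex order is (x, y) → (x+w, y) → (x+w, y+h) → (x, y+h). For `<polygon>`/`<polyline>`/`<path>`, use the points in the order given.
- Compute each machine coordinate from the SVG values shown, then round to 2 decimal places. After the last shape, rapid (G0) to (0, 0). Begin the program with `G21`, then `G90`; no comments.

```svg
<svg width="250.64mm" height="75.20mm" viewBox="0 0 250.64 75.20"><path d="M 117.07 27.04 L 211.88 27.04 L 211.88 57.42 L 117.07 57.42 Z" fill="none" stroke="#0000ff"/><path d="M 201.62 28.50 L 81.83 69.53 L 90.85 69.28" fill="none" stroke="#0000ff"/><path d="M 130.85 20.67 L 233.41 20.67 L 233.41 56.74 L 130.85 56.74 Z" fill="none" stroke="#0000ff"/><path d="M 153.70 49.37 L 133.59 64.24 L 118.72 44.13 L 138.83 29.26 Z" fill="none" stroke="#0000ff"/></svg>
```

G21
G90
G0 X117.07 Y48.16
M4 S425
G1 X211.88 Y48.16 F1855
G1 X211.88 Y17.78
G1 X117.07 Y17.78
G1 X117.07 Y48.16
G0 X201.62 Y46.70
M4 S425
G1 X81.83 Y5.67 F1855
G1 X90.85 Y5.92
G0 X130.85 Y54.53
M4 S425
G1 X233.41 Y54.53 F1855
G1 X233.41 Y18.46
G1 X130.85 Y18.46
G1 X130.85 Y54.53
G0 X153.70 Y25.83
M4 S425
G1 X133.59 Y10.96 F1855
G1 X118.72 Y31.07
G1 X138.83 Y45.94
G1 X153.70 Y25.83
M5
G0 X0.00 Y0.00

1 u = 1 mm; y_m = 75.20 − y.

[1] `<path>` rectangle, #0000ff→score S425 F1855: (117.07,48.16) → (211.88,48.16) → (211.88,17.78) → (117.07,17.78) → (117.07,48.16) (closed)

[2] `<path>` open polyline, #0000ff→score S425 F1855: (201.62,46.70) → (81.83,5.67) → (90.85,5.92)

[3] `<path>` rectangle, #0000ff→score S425 F1855: (130.85,54.53) → (233.41,54.53) → (233.41,18.46) → (130.85,18.46) → (130.85,54.53) (closed)

[4] `<path>` regular polygon, #0000ff→score S425 F1855: (153.70,25.83) → (133.59,10.96) → (118.72,31.07) → (138.83,45.94) → (153.70,25.83) (closed)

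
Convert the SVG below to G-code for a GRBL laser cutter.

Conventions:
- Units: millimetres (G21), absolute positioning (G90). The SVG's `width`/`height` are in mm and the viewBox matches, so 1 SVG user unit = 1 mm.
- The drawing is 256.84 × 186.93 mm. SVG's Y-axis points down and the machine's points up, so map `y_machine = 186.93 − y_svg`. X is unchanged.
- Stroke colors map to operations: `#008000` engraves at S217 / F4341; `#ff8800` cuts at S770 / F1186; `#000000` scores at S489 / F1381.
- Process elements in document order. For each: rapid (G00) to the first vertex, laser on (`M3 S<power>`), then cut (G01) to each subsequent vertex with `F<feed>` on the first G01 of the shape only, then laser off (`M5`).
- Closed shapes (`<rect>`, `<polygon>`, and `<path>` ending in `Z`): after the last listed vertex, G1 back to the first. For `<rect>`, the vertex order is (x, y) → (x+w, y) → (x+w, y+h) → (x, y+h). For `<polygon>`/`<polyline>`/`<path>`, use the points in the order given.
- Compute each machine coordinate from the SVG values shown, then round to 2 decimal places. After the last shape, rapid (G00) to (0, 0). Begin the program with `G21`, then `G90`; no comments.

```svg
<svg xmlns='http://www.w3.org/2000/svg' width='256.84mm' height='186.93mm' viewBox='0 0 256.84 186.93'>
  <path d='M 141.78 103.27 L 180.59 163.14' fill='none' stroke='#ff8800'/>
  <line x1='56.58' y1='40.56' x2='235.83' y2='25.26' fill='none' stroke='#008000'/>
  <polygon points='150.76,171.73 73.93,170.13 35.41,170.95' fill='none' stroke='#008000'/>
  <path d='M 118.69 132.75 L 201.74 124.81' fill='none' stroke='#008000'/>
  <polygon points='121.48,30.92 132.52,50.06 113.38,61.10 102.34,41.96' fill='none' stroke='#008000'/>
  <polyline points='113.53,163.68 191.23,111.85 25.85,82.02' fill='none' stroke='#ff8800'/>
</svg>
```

Since the viewBox matches the mm dimensions, user units are millimetres directly. The only transform is the Y-flip y_m = 186.93 − y_svg.

Shape 1 is a line segment drawn with `<path>`. Its stroke #ff8800 means cut at S770, F1186. After flipping Y the toolpath is (141.78,83.66) → (180.59,23.79).

Shape 2 is a line segment drawn with `<line>`. Its stroke #008000 means engrave at S217, F4341. After flipping Y the toolpath is (56.58,146.37) → (235.83,161.67).

Shape 3 is a closed polygon drawn with `<polygon>`. Its stroke #008000 means engrave at S217, F4341. After flipping Y the toolpath is (150.76,15.20) → (73.93,16.80) → (35.41,15.98) → (150.76,15.20), returning to the start.

Shape 4 is a line segment drawn with `<path>`. Its stroke #008000 means engrave at S217, F4341. After flipping Y the toolpath is (118.69,54.18) → (201.74,62.12).

Shape 5 is a regular polygon drawn with `<polygon>`. Its stroke #008000 means engrave at S217, F4341. After flipping Y the toolpath is (121.48,156.01) → (132.52,136.87) → (113.38,125.83) → (102.34,144.97) → (121.48,156.01), returning to the start.

Shape 6 is a open polyline drawn with `<polyline>`. Its stroke #ff8800 means cut at S770, F1186. After flipping Y the toolpath is (113.53,23.25) → (191.23,75.08) → (25.85,104.91).

G21
G90
G00 X141.78 Y83.66
M3 S770
G01 X180.59 Y23.79 F1186
M5
G00 X56.58 Y146.37
M3 S217
G01 X235.83 Y161.67 F4341
M5
G00 X150.76 Y15.20
M3 S217
G01 X73.93 Y16.80 F4341
G01 X35.41 Y15.98
G01 X150.76 Y15.20
M5
G00 X118.69 Y54.18
M3 S217
G01 X201.74 Y62.12 F4341
M5
G00 X121.48 Y156.01
M3 S217
G01 X132.52 Y136.87 F4341
G01 X113.38 Y125.83
G01 X102.34 Y144.97
G01 X121.48 Y156.01
M5
G00 X113.53 Y23.25
M3 S770
G01 X191.23 Y75.08 F1186
G01 X25.85 Y104.91
M5
G00 X0.00 Y0.00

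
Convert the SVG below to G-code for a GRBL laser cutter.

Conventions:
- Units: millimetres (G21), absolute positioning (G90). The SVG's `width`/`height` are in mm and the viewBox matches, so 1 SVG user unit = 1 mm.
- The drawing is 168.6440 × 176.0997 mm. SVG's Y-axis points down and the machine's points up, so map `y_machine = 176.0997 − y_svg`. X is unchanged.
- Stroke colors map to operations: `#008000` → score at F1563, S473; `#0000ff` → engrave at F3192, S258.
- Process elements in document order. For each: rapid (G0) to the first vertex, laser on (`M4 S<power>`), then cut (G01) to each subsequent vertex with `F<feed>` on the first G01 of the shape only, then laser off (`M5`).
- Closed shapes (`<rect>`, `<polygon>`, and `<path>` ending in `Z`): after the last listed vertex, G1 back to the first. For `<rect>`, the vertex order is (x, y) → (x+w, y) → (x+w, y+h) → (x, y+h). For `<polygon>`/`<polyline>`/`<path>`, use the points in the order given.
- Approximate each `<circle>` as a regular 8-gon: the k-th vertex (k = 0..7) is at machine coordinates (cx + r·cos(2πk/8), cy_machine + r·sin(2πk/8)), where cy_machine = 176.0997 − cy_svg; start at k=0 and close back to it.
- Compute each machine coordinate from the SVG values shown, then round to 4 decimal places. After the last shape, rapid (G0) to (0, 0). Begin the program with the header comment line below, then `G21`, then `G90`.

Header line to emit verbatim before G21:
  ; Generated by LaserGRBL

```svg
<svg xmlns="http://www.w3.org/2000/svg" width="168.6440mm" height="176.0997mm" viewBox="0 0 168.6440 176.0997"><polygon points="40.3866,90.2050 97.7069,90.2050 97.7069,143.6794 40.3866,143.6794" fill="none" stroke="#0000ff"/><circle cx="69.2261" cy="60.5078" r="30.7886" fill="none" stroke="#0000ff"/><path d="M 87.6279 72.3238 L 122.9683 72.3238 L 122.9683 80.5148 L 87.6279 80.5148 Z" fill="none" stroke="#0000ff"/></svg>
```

Since the viewBox matches the mm dimensions, user units are millimetres directly. The only transform is the Y-flip y_m = 176.0997 − y_svg.

Shape 1 is a rectangle drawn with `<polygon>`. Its stroke #0000ff means engrave at S258, F3192. After flipping Y the toolpath is (40.3866,85.8947) → (97.7069,85.8947) → (97.7069,32.4203) → (40.3866,32.4203) → (40.3866,85.8947), returning to the start.

Shape 2 is a circle drawn with `<circle>`. Its stroke #0000ff means engrave at S258, F3192. After flipping Y the toolpath is (100.0147,115.5919) → (90.9969,137.3627) → (69.2261,146.3805) → (47.4553,137.3627) → (38.4375,115.5919) → (47.4553,93.8211) → (69.2261,84.8033) → (90.9969,93.8211) → (100.0147,115.5919), returning to the start.

Shape 3 is a rectangle drawn with `<path>`. Its stroke #0000ff means engrave at S258, F3192. After flipping Y the toolpath is (87.6279,103.7759) → (122.9683,103.7759) → (122.9683,95.5849) → (87.6279,95.5849) → (87.6279,103.7759), returning to the start.

; Generated by LaserGRBL
G21
G90
G0 X40.3866 Y85.8947
M4 S258
G01 X97.7069 Y85.8947 F3192
G01 X97.7069 Y32.4203
G01 X40.3866 Y32.4203
G01 X40.3866 Y85.8947
M5
G0 X100.0147 Y115.5919
M4 S258
G01 X90.9969 Y137.3627 F3192
G01 X69.2261 Y146.3805
G01 X47.4553 Y137.3627
G01 X38.4375 Y115.5919
G01 X47.4553 Y93.8211
G01 X69.2261 Y84.8033
G01 X90.9969 Y93.8211
G01 X100.0147 Y115.5919
M5
G0 X87.6279 Y103.7759
M4 S258
G01 X122.9683 Y103.7759 F3192
G01 X122.9683 Y95.5849
G01 X87.6279 Y95.5849
G01 X87.6279 Y103.7759
M5
G0 X0.0000 Y0.0000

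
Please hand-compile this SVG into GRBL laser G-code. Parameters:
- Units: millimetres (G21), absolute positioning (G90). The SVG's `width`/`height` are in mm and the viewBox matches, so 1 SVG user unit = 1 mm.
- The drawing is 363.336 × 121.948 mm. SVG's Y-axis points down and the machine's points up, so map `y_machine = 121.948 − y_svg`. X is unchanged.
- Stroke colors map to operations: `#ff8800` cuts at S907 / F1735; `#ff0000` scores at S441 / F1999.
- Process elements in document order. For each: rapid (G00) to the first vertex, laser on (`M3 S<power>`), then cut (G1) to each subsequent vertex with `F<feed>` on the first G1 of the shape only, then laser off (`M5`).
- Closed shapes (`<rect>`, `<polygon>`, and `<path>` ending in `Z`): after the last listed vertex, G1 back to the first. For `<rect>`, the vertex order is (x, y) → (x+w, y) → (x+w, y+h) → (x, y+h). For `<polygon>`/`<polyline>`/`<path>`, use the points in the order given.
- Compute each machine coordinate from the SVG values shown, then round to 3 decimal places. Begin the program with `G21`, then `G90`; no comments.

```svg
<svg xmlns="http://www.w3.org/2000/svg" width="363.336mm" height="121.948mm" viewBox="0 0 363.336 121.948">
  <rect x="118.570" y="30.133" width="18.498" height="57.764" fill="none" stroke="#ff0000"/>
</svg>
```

viewBox `0 0 363.336 121.948` with mm width/height → 1 unit = 1 mm. Flip: y_m = 121.948 − y_svg.

**Shape 1** — `<rect>` rectangle, stroke `#ff0000` → score (S441, F1999). Machine vertices: (118.570,91.815) → (137.068,91.815) → (137.068,34.051) → (118.570,34.051) → (118.570,91.815). Closed: final G1 returns to the first vertex.

G21
G90
G00 X118.570 Y91.815
M3 S441
G1 X137.068 Y91.815 F1999
G1 X137.068 Y34.051
G1 X118.570 Y34.051
G1 X118.570 Y91.815
M5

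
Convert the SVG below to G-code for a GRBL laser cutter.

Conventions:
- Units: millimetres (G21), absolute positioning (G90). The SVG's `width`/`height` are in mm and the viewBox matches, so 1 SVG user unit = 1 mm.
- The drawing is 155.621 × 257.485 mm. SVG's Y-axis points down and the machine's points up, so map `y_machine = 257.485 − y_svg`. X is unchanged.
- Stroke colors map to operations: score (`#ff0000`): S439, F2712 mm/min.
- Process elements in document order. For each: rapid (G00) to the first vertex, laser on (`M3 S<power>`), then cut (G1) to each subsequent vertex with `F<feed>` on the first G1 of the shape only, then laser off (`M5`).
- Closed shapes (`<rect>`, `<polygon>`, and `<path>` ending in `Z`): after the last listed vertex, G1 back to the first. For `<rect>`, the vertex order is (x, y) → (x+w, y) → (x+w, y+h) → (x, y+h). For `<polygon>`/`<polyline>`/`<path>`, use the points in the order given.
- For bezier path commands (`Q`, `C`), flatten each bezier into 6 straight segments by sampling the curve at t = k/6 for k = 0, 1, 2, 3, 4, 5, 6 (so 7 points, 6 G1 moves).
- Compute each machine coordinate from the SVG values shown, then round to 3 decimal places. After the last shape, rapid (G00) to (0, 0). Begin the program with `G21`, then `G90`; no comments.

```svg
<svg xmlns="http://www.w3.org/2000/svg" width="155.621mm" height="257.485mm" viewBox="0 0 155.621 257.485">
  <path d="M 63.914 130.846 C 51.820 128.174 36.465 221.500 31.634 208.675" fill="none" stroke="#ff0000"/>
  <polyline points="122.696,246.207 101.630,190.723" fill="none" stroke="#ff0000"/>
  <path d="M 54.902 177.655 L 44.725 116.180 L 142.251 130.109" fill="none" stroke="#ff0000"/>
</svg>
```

viewBox `0 0 155.621 257.485` with mm width/height → 1 unit = 1 mm. Flip: y_m = 257.485 − y_svg.

**Shape 1** — `<path>` cubic bezier, stroke `#ff0000` → score (S439, F2712). Control points (SVG): P0=(63.914,130.846), P1=(51.820,128.174), P2=(36.465,221.500), P3=(31.634,208.675); sampled at t=k/6. Machine vertices: (63.914,126.639) → (57.659,120.911) → (51.244,104.799) → (45.050,83.917) → (39.462,63.882) → (34.863,50.308) → (31.634,48.810). Open path.

**Shape 2** — `<polyline>` line segment, stroke `#ff0000` → score (S439, F2712). Machine vertices: (122.696,11.278) → (101.630,66.762). Open path.

**Shape 3** — `<path>` open polyline, stroke `#ff0000` → score (S439, F2712). Machine vertices: (54.902,79.830) → (44.725,141.305) → (142.251,127.376). Open path.

G21
G90
G00 X63.914 Y126.639
M3 S439
G1 X57.659 Y120.911 F2712
G1 X51.244 Y104.799
G1 X45.050 Y83.917
G1 X39.462 Y63.882
G1 X34.863 Y50.308
G1 X31.634 Y48.810
M5
G00 X122.696 Y11.278
M3 S439
G1 X101.630 Y66.762 F2712
M5
G00 X54.902 Y79.830
M3 S439
G1 X44.725 Y141.305 F2712
G1 X142.251 Y127.376
M5
G00 X0.000 Y0.000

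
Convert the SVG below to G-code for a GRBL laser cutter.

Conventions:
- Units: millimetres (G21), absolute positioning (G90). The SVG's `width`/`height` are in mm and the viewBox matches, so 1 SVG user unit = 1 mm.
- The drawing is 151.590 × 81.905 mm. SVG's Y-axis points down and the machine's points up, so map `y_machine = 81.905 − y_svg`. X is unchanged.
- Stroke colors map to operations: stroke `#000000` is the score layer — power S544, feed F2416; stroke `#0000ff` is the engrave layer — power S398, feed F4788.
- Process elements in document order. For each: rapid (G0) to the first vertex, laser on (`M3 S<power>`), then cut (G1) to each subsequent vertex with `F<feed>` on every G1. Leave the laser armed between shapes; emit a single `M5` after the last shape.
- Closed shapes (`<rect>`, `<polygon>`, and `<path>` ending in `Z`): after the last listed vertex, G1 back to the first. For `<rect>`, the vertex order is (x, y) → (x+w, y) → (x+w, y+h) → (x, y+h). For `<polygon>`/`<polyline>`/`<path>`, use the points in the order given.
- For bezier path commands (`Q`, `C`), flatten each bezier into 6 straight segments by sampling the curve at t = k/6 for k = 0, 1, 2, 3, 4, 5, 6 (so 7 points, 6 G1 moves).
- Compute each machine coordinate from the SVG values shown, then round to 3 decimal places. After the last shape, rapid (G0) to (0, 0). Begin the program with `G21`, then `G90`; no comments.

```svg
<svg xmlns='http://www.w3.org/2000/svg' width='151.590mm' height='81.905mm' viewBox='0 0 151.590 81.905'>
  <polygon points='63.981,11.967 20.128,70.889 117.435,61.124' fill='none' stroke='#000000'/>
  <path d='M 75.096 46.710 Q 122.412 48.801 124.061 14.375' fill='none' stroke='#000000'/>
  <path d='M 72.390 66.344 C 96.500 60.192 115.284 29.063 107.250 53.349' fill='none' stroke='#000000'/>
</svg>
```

G21
G90
G0 X63.981 Y69.938
M3 S544
G1 X20.128 Y11.016 F2416
G1 X117.435 Y20.781 F2416
G1 X63.981 Y69.938 F2416
G0 X75.096 Y35.195
M3 S544
G1 X89.599 Y35.512 F2416
G1 X101.566 Y37.858 F2416
G1 X110.995 Y42.233 F2416
G1 X117.888 Y48.637 F2416
G1 X122.243 Y57.069 F2416
G1 X124.061 Y67.530 F2416
G0 X72.390 Y15.561
M3 S544
G1 X83.902 Y20.346 F2416
G1 X93.929 Y27.061 F2416
G1 X101.874 Y33.473 F2416
G1 X107.141 Y37.348 F2416
G1 X109.132 Y36.453 F2416
G1 X107.250 Y28.556 F2416
M5
G0 X0.000 Y0.000

Since the viewBox matches the mm dimensions, user units are millimetres directly. The only transform is the Y-flip y_m = 81.905 − y_svg.

Shape 1 is a closed polygon drawn with `<polygon>`. Its stroke #000000 means score at S544, F2416. After flipping Y the toolpath is (63.981,69.938) → (20.128,11.016) → (117.435,20.781) → (63.981,69.938), returning to the start.

Shape 2 is a quadratic bezier drawn with `<path>`. Its stroke #000000 means score at S544, F2416. After flipping Y the toolpath is (75.096,35.195) → (89.599,35.512) → (101.566,37.858) → (110.995,42.233) → (117.888,48.637) → (122.243,57.069) → (124.061,67.530).

Shape 3 is a cubic bezier drawn with `<path>`. Its stroke #000000 means score at S544, F2416. After flipping Y the toolpath is (72.390,15.561) → (83.902,20.346) → (93.929,27.061) → (101.874,33.473) → (107.141,37.348) → (109.132,36.453) → (107.250,28.556).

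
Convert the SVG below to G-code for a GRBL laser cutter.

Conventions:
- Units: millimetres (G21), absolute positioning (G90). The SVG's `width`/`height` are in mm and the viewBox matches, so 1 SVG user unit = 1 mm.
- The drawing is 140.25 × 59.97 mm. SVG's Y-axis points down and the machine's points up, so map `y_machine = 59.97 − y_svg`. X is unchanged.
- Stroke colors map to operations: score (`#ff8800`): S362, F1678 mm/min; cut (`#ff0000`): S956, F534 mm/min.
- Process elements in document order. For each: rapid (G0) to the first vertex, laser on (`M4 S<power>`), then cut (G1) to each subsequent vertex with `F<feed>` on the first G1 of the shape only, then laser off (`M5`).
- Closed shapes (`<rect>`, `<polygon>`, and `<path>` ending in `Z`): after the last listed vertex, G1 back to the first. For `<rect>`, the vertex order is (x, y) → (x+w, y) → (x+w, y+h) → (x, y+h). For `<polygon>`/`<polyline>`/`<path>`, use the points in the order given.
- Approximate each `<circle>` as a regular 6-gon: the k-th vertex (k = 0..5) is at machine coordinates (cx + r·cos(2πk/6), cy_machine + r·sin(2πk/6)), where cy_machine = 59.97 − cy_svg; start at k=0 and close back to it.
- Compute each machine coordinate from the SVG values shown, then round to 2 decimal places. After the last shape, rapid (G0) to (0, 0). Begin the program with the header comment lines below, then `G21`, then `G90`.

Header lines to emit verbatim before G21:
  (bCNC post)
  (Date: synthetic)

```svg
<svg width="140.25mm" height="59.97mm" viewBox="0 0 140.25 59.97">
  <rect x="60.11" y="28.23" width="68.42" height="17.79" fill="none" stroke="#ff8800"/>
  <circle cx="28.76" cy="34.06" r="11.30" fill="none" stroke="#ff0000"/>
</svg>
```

(bCNC post)
(Date: synthetic)
G21
G90
G0 X60.11 Y31.74
M4 S362
G1 X128.53 Y31.74 F1678
G1 X128.53 Y13.95
G1 X60.11 Y13.95
G1 X60.11 Y31.74
M5
G0 X40.06 Y25.91
M4 S956
G1 X34.41 Y35.70 F534
G1 X23.11 Y35.70
G1 X17.46 Y25.91
G1 X23.11 Y16.12
G1 X34.41 Y16.12
G1 X40.06 Y25.91
M5
G0 X0.00 Y0.00

viewBox `0 0 140.25 59.97` with mm width/height → 1 unit = 1 mm. Flip: y_m = 59.97 − y_svg.

**Shape 1** — `<rect>` rectangle, stroke `#ff8800` → score (S362, F1678). Machine vertices: (60.11,31.74) → (128.53,31.74) → (128.53,13.95) → (60.11,13.95) → (60.11,31.74). Closed: final G1 returns to the first vertex.

**Shape 2** — `<circle>` circle, stroke `#ff0000` → cut (S956, F534). Machine vertices: (40.06,25.91) → (34.41,35.70) → (23.11,35.70) → (17.46,25.91) → (23.11,16.12) → (34.41,16.12) → (40.06,25.91). Closed: final G1 returns to the first vertex.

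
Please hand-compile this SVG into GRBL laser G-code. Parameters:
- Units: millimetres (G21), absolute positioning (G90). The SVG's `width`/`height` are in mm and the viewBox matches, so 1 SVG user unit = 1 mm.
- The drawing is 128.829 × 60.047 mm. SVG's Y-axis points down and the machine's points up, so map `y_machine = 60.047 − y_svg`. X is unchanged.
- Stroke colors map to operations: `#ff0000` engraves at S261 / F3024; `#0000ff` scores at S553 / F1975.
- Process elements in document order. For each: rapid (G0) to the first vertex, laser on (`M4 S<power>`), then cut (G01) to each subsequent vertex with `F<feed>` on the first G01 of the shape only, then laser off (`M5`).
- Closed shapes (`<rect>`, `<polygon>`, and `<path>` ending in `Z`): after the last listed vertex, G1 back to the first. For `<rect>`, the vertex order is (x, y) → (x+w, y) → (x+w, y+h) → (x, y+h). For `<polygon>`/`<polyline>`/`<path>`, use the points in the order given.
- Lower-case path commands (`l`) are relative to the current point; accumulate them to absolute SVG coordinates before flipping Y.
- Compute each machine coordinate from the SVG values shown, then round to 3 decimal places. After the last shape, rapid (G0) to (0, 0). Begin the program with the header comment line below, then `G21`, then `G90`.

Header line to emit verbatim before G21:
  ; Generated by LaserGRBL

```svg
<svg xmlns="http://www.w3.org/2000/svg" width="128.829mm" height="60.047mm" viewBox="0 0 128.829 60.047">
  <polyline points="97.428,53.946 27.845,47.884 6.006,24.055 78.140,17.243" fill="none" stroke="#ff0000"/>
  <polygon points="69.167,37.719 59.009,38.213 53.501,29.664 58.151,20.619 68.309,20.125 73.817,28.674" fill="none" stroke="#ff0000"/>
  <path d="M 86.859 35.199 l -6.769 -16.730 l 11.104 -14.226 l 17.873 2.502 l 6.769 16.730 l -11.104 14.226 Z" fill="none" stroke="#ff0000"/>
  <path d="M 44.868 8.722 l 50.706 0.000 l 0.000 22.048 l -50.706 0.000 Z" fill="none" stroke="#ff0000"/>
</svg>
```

viewBox `0 0 128.829 60.047` with mm width/height → 1 unit = 1 mm. Flip: y_m = 60.047 − y_svg.

**Shape 1** — `<polyline>` open polyline, stroke `#ff0000` → engrave (S261, F3024). Machine vertices: (97.428,6.101) → (27.845,12.163) → (6.006,35.992) → (78.140,42.804). Open path.

**Shape 2** — `<polygon>` regular polygon, stroke `#ff0000` → engrave (S261, F3024). Machine vertices: (69.167,22.328) → (59.009,21.834) → (53.501,30.383) → (58.151,39.428) → (68.309,39.922) → (73.817,31.373) → (69.167,22.328). Closed: final G1 returns to the first vertex.

**Shape 3** — `<path>` regular polygon, stroke `#ff0000` → engrave (S261, F3024). Machine vertices: (86.859,24.848) → (80.090,41.578) → (91.194,55.804) → (109.067,53.302) → (115.836,36.572) → (104.732,22.346) → (86.859,24.848). Closed: final G1 returns to the first vertex.

**Shape 4** — `<path>` rectangle, stroke `#ff0000` → engrave (S261, F3024). Machine vertices: (44.868,51.325) → (95.574,51.325) → (95.574,29.277) → (44.868,29.277) → (44.868,51.325). Closed: final G1 returns to the first vertex.

; Generated by LaserGRBL
G21
G90
G0 X97.428 Y6.101
M4 S261
G01 X27.845 Y12.163 F3024
G01 X6.006 Y35.992
G01 X78.140 Y42.804
M5
G0 X69.167 Y22.328
M4 S261
G01 X59.009 Y21.834 F3024
G01 X53.501 Y30.383
G01 X58.151 Y39.428
G01 X68.309 Y39.922
G01 X73.817 Y31.373
G01 X69.167 Y22.328
M5
G0 X86.859 Y24.848
M4 S261
G01 X80.090 Y41.578 F3024
G01 X91.194 Y55.804
G01 X109.067 Y53.302
G01 X115.836 Y36.572
G01 X104.732 Y22.346
G01 X86.859 Y24.848
M5
G0 X44.868 Y51.325
M4 S261
G01 X95.574 Y51.325 F3024
G01 X95.574 Y29.277
G01 X44.868 Y29.277
G01 X44.868 Y51.325
M5
G0 X0.000 Y0.000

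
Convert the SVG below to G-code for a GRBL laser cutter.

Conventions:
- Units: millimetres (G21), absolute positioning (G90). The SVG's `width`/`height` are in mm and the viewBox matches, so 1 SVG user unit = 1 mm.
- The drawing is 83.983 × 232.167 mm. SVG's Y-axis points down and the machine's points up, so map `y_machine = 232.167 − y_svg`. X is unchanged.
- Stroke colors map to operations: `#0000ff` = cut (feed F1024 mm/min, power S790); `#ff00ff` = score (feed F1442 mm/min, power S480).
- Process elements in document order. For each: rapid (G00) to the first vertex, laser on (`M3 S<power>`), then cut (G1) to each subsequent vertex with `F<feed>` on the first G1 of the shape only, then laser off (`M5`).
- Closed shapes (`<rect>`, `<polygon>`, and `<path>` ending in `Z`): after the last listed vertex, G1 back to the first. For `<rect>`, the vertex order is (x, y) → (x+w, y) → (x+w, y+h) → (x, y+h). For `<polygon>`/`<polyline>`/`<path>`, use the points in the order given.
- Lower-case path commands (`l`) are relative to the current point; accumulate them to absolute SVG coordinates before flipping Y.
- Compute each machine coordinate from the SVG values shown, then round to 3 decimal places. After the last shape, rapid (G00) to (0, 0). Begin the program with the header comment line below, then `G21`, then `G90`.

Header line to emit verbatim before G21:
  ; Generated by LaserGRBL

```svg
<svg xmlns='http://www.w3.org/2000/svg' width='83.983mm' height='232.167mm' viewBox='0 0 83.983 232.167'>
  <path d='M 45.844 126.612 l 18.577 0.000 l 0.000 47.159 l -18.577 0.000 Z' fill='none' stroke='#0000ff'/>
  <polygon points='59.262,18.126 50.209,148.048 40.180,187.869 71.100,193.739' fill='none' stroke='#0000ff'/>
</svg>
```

viewBox `0 0 83.983 232.167` with mm width/height → 1 unit = 1 mm. Flip: y_m = 232.167 − y_svg.

**Shape 1** — `<path>` rectangle, stroke `#0000ff` → cut (S790, F1024). Machine vertices: (45.844,105.555) → (64.421,105.555) → (64.421,58.396) → (45.844,58.396) → (45.844,105.555). Closed: final G1 returns to the first vertex.

**Shape 2** — `<polygon>` closed polygon, stroke `#0000ff` → cut (S790, F1024). Machine vertices: (59.262,214.041) → (50.209,84.119) → (40.180,44.298) → (71.100,38.428) → (59.262,214.041). Closed: final G1 returns to the first vertex.

; Generated by LaserGRBL
G21
G90
G00 X45.844 Y105.555
M3 S790
G1 X64.421 Y105.555 F1024
G1 X64.421 Y58.396
G1 X45.844 Y58.396
G1 X45.844 Y105.555
M5
G00 X59.262 Y214.041
M3 S790
G1 X50.209 Y84.119 F1024
G1 X40.180 Y44.298
G1 X71.100 Y38.428
G1 X59.262 Y214.041
M5
G00 X0.000 Y0.000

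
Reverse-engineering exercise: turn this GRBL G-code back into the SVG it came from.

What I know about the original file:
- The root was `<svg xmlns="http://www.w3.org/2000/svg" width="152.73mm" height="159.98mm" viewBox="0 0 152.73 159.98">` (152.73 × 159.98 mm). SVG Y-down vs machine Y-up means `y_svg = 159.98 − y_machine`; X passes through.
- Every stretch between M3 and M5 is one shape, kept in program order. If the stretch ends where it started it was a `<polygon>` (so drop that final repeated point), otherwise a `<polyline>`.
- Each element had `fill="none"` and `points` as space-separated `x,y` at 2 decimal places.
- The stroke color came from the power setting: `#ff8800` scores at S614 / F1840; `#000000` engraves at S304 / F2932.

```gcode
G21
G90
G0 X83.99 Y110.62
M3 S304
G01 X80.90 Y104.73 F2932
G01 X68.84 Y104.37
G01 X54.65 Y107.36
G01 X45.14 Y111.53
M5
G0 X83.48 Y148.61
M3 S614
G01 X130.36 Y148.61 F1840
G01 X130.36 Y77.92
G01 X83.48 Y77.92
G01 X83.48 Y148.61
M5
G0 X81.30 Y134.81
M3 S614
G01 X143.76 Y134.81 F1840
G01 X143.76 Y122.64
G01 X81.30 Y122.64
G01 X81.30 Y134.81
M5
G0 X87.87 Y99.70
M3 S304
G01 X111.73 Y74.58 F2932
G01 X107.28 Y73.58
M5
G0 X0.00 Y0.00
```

Each laser-on run becomes one SVG element. Flip Y back into SVG space with y_svg = 159.98 − y_machine.

Run 1: power S304 maps to stroke `#000000` (engrave). The run is open, so emit a `<polyline>` with points (Y-flipped): 83.99,49.36 80.90,55.25 68.84,55.61 54.65,52.62 45.14,48.45.

Run 2: S614 ⇒ score layer `#ff8800`. The run returns to its start, so emit a `<polygon>` with points (Y-flipped): 83.48,11.37 130.36,11.37 130.36,82.06 83.48,82.06.

Run 3: power S614 maps to stroke `#ff8800` (score). The run returns to its start, so emit a `<polygon>` with points (Y-flipped): 81.30,25.17 143.76,25.17 143.76,37.34 81.30,37.34.

Run 4: S304 ⇒ engrave layer `#000000`. The run is open, so emit a `<polyline>` with points (Y-flipped): 87.87,60.28 111.73,85.40 107.28,86.40.

<svg xmlns="http://www.w3.org/2000/svg" width="152.73mm" height="159.98mm" viewBox="0 0 152.73 159.98">
  <polyline points="83.99,49.36 80.90,55.25 68.84,55.61 54.65,52.62 45.14,48.45" fill="none" stroke="#000000"/>
  <polygon points="83.48,11.37 130.36,11.37 130.36,82.06 83.48,82.06" fill="none" stroke="#ff8800"/>
  <polygon points="81.30,25.17 143.76,25.17 143.76,37.34 81.30,37.34" fill="none" stroke="#ff8800"/>
  <polyline points="87.87,60.28 111.73,85.40 107.28,86.40" fill="none" stroke="#000000"/>
</svg>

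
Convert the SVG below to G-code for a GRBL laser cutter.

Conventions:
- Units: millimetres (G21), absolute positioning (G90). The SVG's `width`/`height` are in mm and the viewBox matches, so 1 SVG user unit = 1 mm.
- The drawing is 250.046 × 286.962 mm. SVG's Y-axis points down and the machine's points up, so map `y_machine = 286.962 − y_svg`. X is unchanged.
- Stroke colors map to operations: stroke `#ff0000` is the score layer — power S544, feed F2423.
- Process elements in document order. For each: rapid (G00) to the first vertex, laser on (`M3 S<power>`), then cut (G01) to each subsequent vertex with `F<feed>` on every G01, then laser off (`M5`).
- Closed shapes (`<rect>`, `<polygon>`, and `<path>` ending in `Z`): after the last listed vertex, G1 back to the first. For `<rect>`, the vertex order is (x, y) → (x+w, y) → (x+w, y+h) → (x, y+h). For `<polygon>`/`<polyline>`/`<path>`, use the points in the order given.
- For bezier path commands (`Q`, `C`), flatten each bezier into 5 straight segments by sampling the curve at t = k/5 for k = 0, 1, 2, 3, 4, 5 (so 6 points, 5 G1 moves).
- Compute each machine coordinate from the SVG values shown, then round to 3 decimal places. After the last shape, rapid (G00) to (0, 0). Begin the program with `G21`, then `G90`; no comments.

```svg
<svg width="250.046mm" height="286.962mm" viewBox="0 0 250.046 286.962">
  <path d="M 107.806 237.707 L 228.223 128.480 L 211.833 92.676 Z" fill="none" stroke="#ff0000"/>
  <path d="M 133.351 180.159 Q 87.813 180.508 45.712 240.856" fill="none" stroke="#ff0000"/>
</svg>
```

G21
G90
G00 X107.806 Y49.255
M3 S544
G01 X228.223 Y158.482 F2423
G01 X211.833 Y194.286 F2423
G01 X107.806 Y49.255 F2423
M5
G00 X133.351 Y106.803
M3 S544
G01 X115.273 Y104.263 F2423
G01 X97.471 Y96.924 F2423
G01 X79.943 Y84.785 F2423
G01 X62.690 Y67.845 F2423
G01 X45.712 Y46.106 F2423
M5
G00 X0.000 Y0.000

1 u = 1 mm; y_m = 286.962 − y.

[1] `<path>` closed polygon, #ff0000→score S544 F2423: (107.806,49.255) → (228.223,158.482) → (211.833,194.286) → (107.806,49.255) (closed)

[2] `<path>` quadratic bezier, #ff0000→score S544 F2423: (133.351,106.803) → (115.273,104.263) → (97.471,96.924) → (79.943,84.785) → (62.690,67.845) → (45.712,46.106)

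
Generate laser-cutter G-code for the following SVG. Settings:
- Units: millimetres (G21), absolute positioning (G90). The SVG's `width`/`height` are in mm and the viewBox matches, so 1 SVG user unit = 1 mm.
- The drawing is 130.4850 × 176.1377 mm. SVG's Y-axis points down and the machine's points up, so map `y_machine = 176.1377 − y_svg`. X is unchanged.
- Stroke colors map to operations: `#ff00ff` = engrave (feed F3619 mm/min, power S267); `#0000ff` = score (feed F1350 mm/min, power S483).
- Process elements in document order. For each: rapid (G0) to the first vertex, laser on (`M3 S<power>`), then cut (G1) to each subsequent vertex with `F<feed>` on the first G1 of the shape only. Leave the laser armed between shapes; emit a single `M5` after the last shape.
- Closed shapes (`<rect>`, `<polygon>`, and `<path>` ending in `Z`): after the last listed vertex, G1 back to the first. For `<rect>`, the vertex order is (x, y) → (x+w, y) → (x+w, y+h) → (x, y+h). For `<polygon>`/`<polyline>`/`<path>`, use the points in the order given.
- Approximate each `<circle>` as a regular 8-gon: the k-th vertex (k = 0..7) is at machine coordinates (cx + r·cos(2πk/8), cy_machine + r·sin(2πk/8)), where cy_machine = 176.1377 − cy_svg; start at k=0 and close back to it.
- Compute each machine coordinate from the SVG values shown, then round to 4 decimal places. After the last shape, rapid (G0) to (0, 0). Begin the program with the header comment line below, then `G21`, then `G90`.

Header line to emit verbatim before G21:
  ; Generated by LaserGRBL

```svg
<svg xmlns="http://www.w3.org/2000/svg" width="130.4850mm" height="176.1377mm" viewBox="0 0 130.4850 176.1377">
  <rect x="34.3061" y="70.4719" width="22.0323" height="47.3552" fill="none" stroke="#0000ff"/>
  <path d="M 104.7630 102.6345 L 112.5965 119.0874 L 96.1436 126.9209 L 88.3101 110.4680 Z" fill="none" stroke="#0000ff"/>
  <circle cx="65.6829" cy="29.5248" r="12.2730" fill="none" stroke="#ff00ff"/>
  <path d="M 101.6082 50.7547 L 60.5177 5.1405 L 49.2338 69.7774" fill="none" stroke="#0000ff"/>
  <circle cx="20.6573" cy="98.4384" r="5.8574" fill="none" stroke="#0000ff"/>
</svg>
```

viewBox `0 0 130.4850 176.1377` with mm width/height → 1 unit = 1 mm. Flip: y_m = 176.1377 − y_svg.

**Shape 1** — `<rect>` rectangle, stroke `#0000ff` → score (S483, F1350). Machine vertices: (34.3061,105.6658) → (56.3384,105.6658) → (56.3384,58.3106) → (34.3061,58.3106) → (34.3061,105.6658). Closed: final G1 returns to the first vertex.

**Shape 2** — `<path>` regular polygon, stroke `#0000ff` → score (S483, F1350). Machine vertices: (104.7630,73.5032) → (112.5965,57.0503) → (96.1436,49.2168) → (88.3101,65.6697) → (104.7630,73.5032). Closed: final G1 returns to the first vertex.

**Shape 3** — `<circle>` circle, stroke `#ff00ff` → engrave (S267, F3619). Machine vertices: (77.9559,146.6129) → (74.3612,155.2912) → (65.6829,158.8859) → (57.0046,155.2912) → (53.4099,146.6129) → (57.0046,137.9346) → (65.6829,134.3399) → (74.3612,137.9346) → (77.9559,146.6129). Closed: final G1 returns to the first vertex.

**Shape 4** — `<path>` open polyline, stroke `#0000ff` → score (S483, F1350). Machine vertices: (101.6082,125.3830) → (60.5177,170.9972) → (49.2338,106.3603). Open path.

**Shape 5** — `<circle>` circle, stroke `#0000ff` → score (S483, F1350). Machine vertices: (26.5147,77.6993) → (24.7991,81.8411) → (20.6573,83.5567) → (16.5155,81.8411) → (14.7999,77.6993) → (16.5155,73.5575) → (20.6573,71.8419) → (24.7991,73.5575) → (26.5147,77.6993). Closed: final G1 returns to the first vertex.

; Generated by LaserGRBL
G21
G90
G0 X34.3061 Y105.6658
M3 S483
G1 X56.3384 Y105.6658 F1350
G1 X56.3384 Y58.3106
G1 X34.3061 Y58.3106
G1 X34.3061 Y105.6658
G0 X104.7630 Y73.5032
M3 S483
G1 X112.5965 Y57.0503 F1350
G1 X96.1436 Y49.2168
G1 X88.3101 Y65.6697
G1 X104.7630 Y73.5032
G0 X77.9559 Y146.6129
M3 S267
G1 X74.3612 Y155.2912 F3619
G1 X65.6829 Y158.8859
G1 X57.0046 Y155.2912
G1 X53.4099 Y146.6129
G1 X57.0046 Y137.9346
G1 X65.6829 Y134.3399
G1 X74.3612 Y137.9346
G1 X77.9559 Y146.6129
G0 X101.6082 Y125.3830
M3 S483
G1 X60.5177 Y170.9972 F1350
G1 X49.2338 Y106.3603
G0 X26.5147 Y77.6993
M3 S483
G1 X24.7991 Y81.8411 F1350
G1 X20.6573 Y83.5567
G1 X16.5155 Y81.8411
G1 X14.7999 Y77.6993
G1 X16.5155 Y73.5575
G1 X20.6573 Y71.8419
G1 X24.7991 Y73.5575
G1 X26.5147 Y77.6993
M5
G0 X0.0000 Y0.0000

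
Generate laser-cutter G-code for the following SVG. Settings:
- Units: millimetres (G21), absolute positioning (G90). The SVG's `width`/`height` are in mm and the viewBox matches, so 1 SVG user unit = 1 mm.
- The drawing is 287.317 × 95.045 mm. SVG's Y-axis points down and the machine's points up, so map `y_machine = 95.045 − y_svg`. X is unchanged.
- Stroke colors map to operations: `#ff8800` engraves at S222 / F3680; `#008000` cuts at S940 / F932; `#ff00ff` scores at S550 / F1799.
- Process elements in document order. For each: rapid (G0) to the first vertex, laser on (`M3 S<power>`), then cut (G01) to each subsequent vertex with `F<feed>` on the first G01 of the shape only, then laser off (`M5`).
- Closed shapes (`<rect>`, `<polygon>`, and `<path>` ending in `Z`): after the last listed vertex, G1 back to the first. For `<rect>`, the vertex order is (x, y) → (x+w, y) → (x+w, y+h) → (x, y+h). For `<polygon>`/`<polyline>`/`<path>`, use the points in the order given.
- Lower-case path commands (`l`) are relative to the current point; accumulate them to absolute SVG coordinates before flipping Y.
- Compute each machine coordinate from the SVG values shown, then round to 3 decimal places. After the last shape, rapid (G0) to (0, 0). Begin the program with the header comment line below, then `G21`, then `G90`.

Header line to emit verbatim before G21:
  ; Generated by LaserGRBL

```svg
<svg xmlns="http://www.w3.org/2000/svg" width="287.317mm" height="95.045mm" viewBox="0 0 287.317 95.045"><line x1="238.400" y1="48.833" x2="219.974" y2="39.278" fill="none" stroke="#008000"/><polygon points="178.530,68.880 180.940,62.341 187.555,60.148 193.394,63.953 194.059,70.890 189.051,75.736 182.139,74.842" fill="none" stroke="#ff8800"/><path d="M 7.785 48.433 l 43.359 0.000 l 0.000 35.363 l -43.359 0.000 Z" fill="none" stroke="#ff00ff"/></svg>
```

viewBox `0 0 287.317 95.045` with mm width/height → 1 unit = 1 mm. Flip: y_m = 95.045 − y_svg.

**Shape 1** — `<line>` line segment, stroke `#008000` → cut (S940, F932). Machine vertices: (238.400,46.212) → (219.974,55.767). Open path.

**Shape 2** — `<polygon>` regular polygon, stroke `#ff8800` → engrave (S222, F3680). Machine vertices: (178.530,26.165) → (180.940,32.704) → (187.555,34.897) → (193.394,31.092) → (194.059,24.155) → (189.051,19.309) → (182.139,20.203) → (178.530,26.165). Closed: final G1 returns to the first vertex.

**Shape 3** — `<path>` rectangle, stroke `#ff00ff` → score (S550, F1799). Machine vertices: (7.785,46.612) → (51.144,46.612) → (51.144,11.249) → (7.785,11.249) → (7.785,46.612). Closed: final G1 returns to the first vertex.

; Generated by LaserGRBL
G21
G90
G0 X238.400 Y46.212
M3 S940
G01 X219.974 Y55.767 F932
M5
G0 X178.530 Y26.165
M3 S222
G01 X180.940 Y32.704 F3680
G01 X187.555 Y34.897
G01 X193.394 Y31.092
G01 X194.059 Y24.155
G01 X189.051 Y19.309
G01 X182.139 Y20.203
G01 X178.530 Y26.165
M5
G0 X7.785 Y46.612
M3 S550
G01 X51.144 Y46.612 F1799
G01 X51.144 Y11.249
G01 X7.785 Y11.249
G01 X7.785 Y46.612
M5
G0 X0.000 Y0.000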